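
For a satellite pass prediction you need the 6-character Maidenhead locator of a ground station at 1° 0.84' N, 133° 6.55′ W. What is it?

Add 180° to longitude and 90° to latitude: 46.8908, 91.0140.
Field (20°×10°, letters A–R): lon ⌊46.8908/20⌋ = 2 → C; lat ⌊91.0140/10⌋ = 9 → J.
Square (2°×1°, digits 0–9): lon ⌊6.8908/2⌋ = 3; lat ⌊1.0140/1⌋ = 1.
Subsquare (5′×2.5′, letters a–x): lon ⌊0.8908/0.0833333⌋ = 10 → k; lat ⌊0.0140/0.0416667⌋ = 0 → a.

CJ31ka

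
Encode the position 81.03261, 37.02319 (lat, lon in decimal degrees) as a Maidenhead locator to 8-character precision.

Offset from 180°W / 90°S: lon 217.02319°, lat 171.03261°.
Field: lon ⌊217.02319/20⌋ = 10 → K; lat ⌊171.03261/10⌋ = 17 → R.
Square: lon ⌊17.02319/2⌋ = 8; lat ⌊1.03261/1⌋ = 1.
Subsquare: lon ⌊1.02319/0.0833333⌋ = 12 → m; lat ⌊0.03261/0.0416667⌋ = 0 → a.
Extended square: lon ⌊0.02319/0.00833333⌋ = 2; lat ⌊0.03261/0.00416667⌋ = 7.

KR81ma27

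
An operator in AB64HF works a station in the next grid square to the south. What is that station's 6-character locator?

AB64he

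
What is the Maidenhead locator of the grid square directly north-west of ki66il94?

Longitude extended square 9; −1 → 8.
Latitude extended square 4; +1 → 5.

KI66il85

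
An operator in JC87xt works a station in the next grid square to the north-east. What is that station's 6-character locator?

JC97au

Longitude subsquare x = 23; +1 → 24, wraps to 0 = a, carry into square.
Longitude square 8; +1 → 9.
Latitude subsquare t = 19; +1 → 20 = u.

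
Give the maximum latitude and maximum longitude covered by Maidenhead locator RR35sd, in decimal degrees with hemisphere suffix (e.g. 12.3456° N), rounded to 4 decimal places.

Field R=17, R=17: +17·20° lon, +17·10° lat → SW at lon 160°, lat 80°.
Square 3, 5: +3·2° lon, +5·1° lat → SW at lon 166°, lat 85°.
Subsquare s=18, d=3: +18·0.0833333° lon, +3·0.0416667° lat → SW at lon 167.5°, lat 85.125°.
Cell spans 0.0833333° lon × 0.0416667° lat. NE corner is SW corner plus one full cell.
latitude 85.1667° N, longitude 167.5833° E.

85.1667° N, 167.5833° E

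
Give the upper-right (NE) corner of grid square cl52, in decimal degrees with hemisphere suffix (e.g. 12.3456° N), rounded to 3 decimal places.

23.000° N, 128.000° W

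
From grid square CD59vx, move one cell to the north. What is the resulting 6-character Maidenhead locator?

CE50va

Latitude subsquare x = 23; +1 → 24, wraps to 0 = a, carry into square.
Latitude square 9; +1 → 10, wraps to 0, carry into field.
Latitude field D = 3; +1 → 4 = E.
The longitude characters are unchanged.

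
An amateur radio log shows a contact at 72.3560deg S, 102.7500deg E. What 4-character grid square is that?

OB17

Add 180° to longitude and 90° to latitude: 282.75, 17.64.
Field: lon ⌊282.75/20⌋ = 14 → O; lat ⌊17.64/10⌋ = 1 → B.
Square: lon ⌊2.75/2⌋ = 1; lat ⌊7.64/1⌋ = 7.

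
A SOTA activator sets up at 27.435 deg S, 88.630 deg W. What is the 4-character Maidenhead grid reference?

EG52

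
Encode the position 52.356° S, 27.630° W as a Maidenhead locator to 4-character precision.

Offset from 180°W / 90°S: lon 152.37°, lat 37.64°.
Field (20°×10°, letters A–R): lon ⌊152.37/20⌋ = 7 → H; lat ⌊37.64/10⌋ = 3 → D.
Square (2°×1°, digits 0–9): lon ⌊12.37/2⌋ = 6; lat ⌊7.64/1⌋ = 7.

HD67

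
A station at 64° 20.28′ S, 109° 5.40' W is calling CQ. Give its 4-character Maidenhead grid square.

Offset from 180°W / 90°S: lon 70.91°, lat 25.66°.
Field: lon ⌊70.91/20⌋ = 3 → D; lat ⌊25.66/10⌋ = 2 → C.
Square: lon ⌊10.91/2⌋ = 5; lat ⌊5.66/1⌋ = 5.

DC55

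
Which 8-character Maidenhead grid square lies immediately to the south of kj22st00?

KJ22ss09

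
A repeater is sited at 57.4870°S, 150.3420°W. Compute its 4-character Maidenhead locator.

Add 180° to longitude and 90° to latitude: 29.66, 32.51.
Field: 29.66/20 → 1 → B, 32.51/10 → 3 → D; chars BD.
Square: 9.66/2 → 4, 2.51/1 → 2; chars 42.

BD42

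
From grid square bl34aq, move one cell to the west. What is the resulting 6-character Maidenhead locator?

BL24xq

Longitude subsquare a = 0; −1 → -1, wraps to 23 = x, carry into square.
Longitude square 3; −1 → 2.
The latitude characters are unchanged.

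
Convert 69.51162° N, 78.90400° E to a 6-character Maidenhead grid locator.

MP99km

Offset from 180°W / 90°S: lon 258.9040°, lat 159.5116°.
Field (20°×10°, letters A–R): 258.9040/20 → 12 → M, 159.5116/10 → 15 → P; chars MP.
Square (2°×1°, digits 0–9): 18.9040/2 → 9, 9.5116/1 → 9; chars 99.
Subsquare (5′×2.5′, letters a–x): 0.9040/0.0833333 → 10 → k, 0.5116/0.0416667 → 12 → m; chars km.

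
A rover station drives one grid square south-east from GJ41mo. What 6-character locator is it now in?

GJ41nn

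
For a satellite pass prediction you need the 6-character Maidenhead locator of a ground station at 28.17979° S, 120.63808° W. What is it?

CG91qt

Shift to the Maidenhead origin (180°W, 90°S): lon 59.3619, lat 61.8202.
Field (20°×10°, letters A–R): 59.3619/20 → 2 → C, 61.8202/10 → 6 → G; chars CG.
Square (2°×1°, digits 0–9): 19.3619/2 → 9, 1.8202/1 → 1; chars 91.
Subsquare (5′×2.5′, letters a–x): 1.3619/0.0833333 → 16 → q, 0.8202/0.0416667 → 19 → t; chars qt.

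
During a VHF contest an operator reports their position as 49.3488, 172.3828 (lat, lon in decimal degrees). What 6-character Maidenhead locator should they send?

RN69ei

Offset from 180°W / 90°S: lon 352.3828°, lat 139.3488°.
Field: 352.3828/20 → 17 → R, 139.3488/10 → 13 → N; chars RN.
Square: 12.3828/2 → 6, 9.3488/1 → 9; chars 69.
Subsquare: 0.3828/0.0833333 → 4 → e, 0.3488/0.0416667 → 8 → i; chars ei.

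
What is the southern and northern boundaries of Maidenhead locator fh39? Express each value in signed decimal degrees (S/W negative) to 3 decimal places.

Field F=5, H=7: +5·20° lon, +7·10° lat → SW at lon -80°, lat -20°.
Square 3, 9: +3·2° lon, +9·1° lat → SW at lon -74°, lat -11°.
Cell spans 2° lon × 1° lat.
south -11.000, north -10.000.

-11.000, -10.000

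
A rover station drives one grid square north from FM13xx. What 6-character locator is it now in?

FM14xa

Latitude subsquare x = 23; +1 → 24, wraps to 0 = a, carry into square.
Latitude square 3; +1 → 4.
The longitude characters are unchanged.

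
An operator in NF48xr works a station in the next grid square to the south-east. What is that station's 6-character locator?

NF58aq

Longitude subsquare x = 23; +1 → 24, wraps to 0 = a, carry into square.
Longitude square 4; +1 → 5.
Latitude subsquare r = 17; −1 → 16 = q.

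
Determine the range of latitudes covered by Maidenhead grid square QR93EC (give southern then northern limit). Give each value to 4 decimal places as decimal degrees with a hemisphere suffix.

83.0833° N, 83.1250° N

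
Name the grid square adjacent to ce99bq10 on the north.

CE99bq11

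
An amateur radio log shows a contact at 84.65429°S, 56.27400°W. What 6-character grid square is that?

GA15ui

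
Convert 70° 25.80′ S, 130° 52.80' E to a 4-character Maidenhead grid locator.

Offset from 180°W / 90°S: lon 310.88°, lat 19.57°.
Field: 310.88/20 → 15 → P, 19.57/10 → 1 → B; chars PB.
Square: 10.88/2 → 5, 9.57/1 → 9; chars 59.

PB59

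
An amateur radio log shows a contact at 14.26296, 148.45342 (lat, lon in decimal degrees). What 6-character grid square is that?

QK44fg

Shift to the Maidenhead origin (180°W, 90°S): lon 328.4534, lat 104.2630.
Field: 328.4534/20 → 16 → Q, 104.2630/10 → 10 → K; chars QK.
Square: 8.4534/2 → 4, 4.2630/1 → 4; chars 44.
Subsquare: 0.4534/0.0833333 → 5 → f, 0.2630/0.0416667 → 6 → g; chars fg.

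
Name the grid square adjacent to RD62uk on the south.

RD62uj

Latitude subsquare k = 10; −1 → 9 = j.
The longitude characters are unchanged.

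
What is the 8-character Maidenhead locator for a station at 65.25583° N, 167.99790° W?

AP65ag01

Add 180° to longitude and 90° to latitude: 12.00210, 155.25583.
Field: lon ⌊12.00210/20⌋ = 0 → A; lat ⌊155.25583/10⌋ = 15 → P.
Square: lon ⌊12.00210/2⌋ = 6; lat ⌊5.25583/1⌋ = 5.
Subsquare: lon ⌊0.00210/0.0833333⌋ = 0 → a; lat ⌊0.25583/0.0416667⌋ = 6 → g.
Extended square: lon ⌊0.00210/0.00833333⌋ = 0; lat ⌊0.00583/0.00416667⌋ = 1.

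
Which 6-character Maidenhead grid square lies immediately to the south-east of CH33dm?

CH33el

Longitude subsquare d = 3; +1 → 4 = e.
Latitude subsquare m = 12; −1 → 11 = l.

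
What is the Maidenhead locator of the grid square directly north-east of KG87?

KG98

Longitude square 8; +1 → 9.
Latitude square 7; +1 → 8.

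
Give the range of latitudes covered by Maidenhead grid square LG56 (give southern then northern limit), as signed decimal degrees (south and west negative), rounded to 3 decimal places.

-24.000, -23.000

Field L=11, G=6: +11·20° lon, +6·10° lat → SW at lon 40°, lat -30°.
Square 5, 6: +5·2° lon, +6·1° lat → SW at lon 50°, lat -24°.
Cell spans 2° lon × 1° lat.
south -24.000, north -23.000.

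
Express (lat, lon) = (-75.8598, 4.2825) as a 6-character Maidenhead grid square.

JB24dd

Shift to the Maidenhead origin (180°W, 90°S): lon 184.2825, lat 14.1402.
Field: lon ⌊184.2825/20⌋ = 9 → J; lat ⌊14.1402/10⌋ = 1 → B.
Square: lon ⌊4.2825/2⌋ = 2; lat ⌊4.1402/1⌋ = 4.
Subsquare: lon ⌊0.2825/0.0833333⌋ = 3 → d; lat ⌊0.1402/0.0416667⌋ = 3 → d.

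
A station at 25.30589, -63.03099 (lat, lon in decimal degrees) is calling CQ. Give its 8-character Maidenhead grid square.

FL85lh63

Shift to the Maidenhead origin (180°W, 90°S): lon 116.96901, lat 115.30589.
Field: 116.96901/20 → 5 → F, 115.30589/10 → 11 → L; chars FL.
Square: 16.96901/2 → 8, 5.30589/1 → 5; chars 85.
Subsquare: 0.96901/0.0833333 → 11 → l, 0.30589/0.0416667 → 7 → h; chars lh.
Extended square: 0.05234/0.00833333 → 6, 0.01422/0.00416667 → 3; chars 63.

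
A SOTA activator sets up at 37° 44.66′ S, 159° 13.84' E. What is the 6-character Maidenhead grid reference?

QF92og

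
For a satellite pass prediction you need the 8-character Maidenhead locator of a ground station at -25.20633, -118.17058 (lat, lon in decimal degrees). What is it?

DG04vt90

Shift to the Maidenhead origin (180°W, 90°S): lon 61.82942, lat 64.79367.
Field (20°×10°, letters A–R): lon ⌊61.82942/20⌋ = 3 → D; lat ⌊64.79367/10⌋ = 6 → G.
Square (2°×1°, digits 0–9): lon ⌊1.82942/2⌋ = 0; lat ⌊4.79367/1⌋ = 4.
Subsquare (5′×2.5′, letters a–x): lon ⌊1.82942/0.0833333⌋ = 21 → v; lat ⌊0.79367/0.0416667⌋ = 19 → t.
Extended square (30″×15″, digits 0–9): lon ⌊0.07942/0.00833333⌋ = 9; lat ⌊0.00200/0.00416667⌋ = 0.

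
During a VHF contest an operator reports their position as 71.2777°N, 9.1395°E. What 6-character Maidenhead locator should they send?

Offset from 180°W / 90°S: lon 189.1395°, lat 161.2777°.
Field: lon ⌊189.1395/20⌋ = 9 → J; lat ⌊161.2777/10⌋ = 16 → Q.
Square: lon ⌊9.1395/2⌋ = 4; lat ⌊1.2777/1⌋ = 1.
Subsquare: lon ⌊1.1395/0.0833333⌋ = 13 → n; lat ⌊0.2777/0.0416667⌋ = 6 → g.

JQ41ng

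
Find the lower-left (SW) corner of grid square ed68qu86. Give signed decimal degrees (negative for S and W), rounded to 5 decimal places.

-51.14167, -86.60000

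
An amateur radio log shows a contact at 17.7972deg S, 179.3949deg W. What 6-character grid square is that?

AH02he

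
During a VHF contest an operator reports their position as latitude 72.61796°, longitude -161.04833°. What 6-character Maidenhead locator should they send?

Add 180° to longitude and 90° to latitude: 18.9517, 162.6180.
Field (20°×10°, letters A–R): lon ⌊18.9517/20⌋ = 0 → A; lat ⌊162.6180/10⌋ = 16 → Q.
Square (2°×1°, digits 0–9): lon ⌊18.9517/2⌋ = 9; lat ⌊2.6180/1⌋ = 2.
Subsquare (5′×2.5′, letters a–x): lon ⌊0.9517/0.0833333⌋ = 11 → l; lat ⌊0.6180/0.0416667⌋ = 14 → o.

AQ92lo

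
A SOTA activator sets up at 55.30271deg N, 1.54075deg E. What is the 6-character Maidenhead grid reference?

Offset from 180°W / 90°S: lon 181.5408°, lat 145.3027°.
Field: lon ⌊181.5408/20⌋ = 9 → J; lat ⌊145.3027/10⌋ = 14 → O.
Square: lon ⌊1.5408/2⌋ = 0; lat ⌊5.3027/1⌋ = 5.
Subsquare: lon ⌊1.5408/0.0833333⌋ = 18 → s; lat ⌊0.3027/0.0416667⌋ = 7 → h.

JO05sh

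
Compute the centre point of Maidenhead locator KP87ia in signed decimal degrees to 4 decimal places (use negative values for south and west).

67.0208, 36.7083

Field K=10, P=15: +10·20° lon, +15·10° lat → SW at lon 20°, lat 60°.
Square 8, 7: +8·2° lon, +7·1° lat → SW at lon 36°, lat 67°.
Subsquare i=8, a=0: +8·0.0833333° lon, +0·0.0416667° lat → SW at lon 36.6667°, lat 67°.
Cell spans 0.0833333° lon × 0.0416667° lat. Centre is SW corner plus half of each.
latitude 67.0208, longitude 36.7083.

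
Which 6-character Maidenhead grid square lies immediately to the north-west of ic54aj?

IC44xk

Longitude subsquare a = 0; −1 → -1, wraps to 23 = x, carry into square.
Longitude square 5; −1 → 4.
Latitude subsquare j = 9; +1 → 10 = k.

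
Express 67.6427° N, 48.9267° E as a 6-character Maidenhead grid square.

LP47lp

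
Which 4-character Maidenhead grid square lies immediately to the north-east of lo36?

LO47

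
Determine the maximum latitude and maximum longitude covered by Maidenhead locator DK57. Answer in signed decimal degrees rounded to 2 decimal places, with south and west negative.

18.00, -108.00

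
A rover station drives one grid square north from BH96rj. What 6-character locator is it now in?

Latitude subsquare j = 9; +1 → 10 = k.
The longitude characters are unchanged.

BH96rk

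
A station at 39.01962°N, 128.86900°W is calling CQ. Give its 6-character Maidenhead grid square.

Shift to the Maidenhead origin (180°W, 90°S): lon 51.1310, lat 129.0196.
Field (20°×10°, letters A–R): 51.1310/20 → 2 → C, 129.0196/10 → 12 → M; chars CM.
Square (2°×1°, digits 0–9): 11.1310/2 → 5, 9.0196/1 → 9; chars 59.
Subsquare (5′×2.5′, letters a–x): 1.1310/0.0833333 → 13 → n, 0.0196/0.0416667 → 0 → a; chars na.

CM59na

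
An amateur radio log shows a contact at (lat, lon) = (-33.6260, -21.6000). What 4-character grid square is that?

HF96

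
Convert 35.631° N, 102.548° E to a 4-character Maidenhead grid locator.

OM15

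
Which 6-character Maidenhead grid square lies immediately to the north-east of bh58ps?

BH58qt

Longitude subsquare p = 15; +1 → 16 = q.
Latitude subsquare s = 18; +1 → 19 = t.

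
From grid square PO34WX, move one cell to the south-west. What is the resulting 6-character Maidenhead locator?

Longitude subsquare w = 22; −1 → 21 = v.
Latitude subsquare x = 23; −1 → 22 = w.

PO34vw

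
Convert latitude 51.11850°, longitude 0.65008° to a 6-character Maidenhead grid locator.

Shift to the Maidenhead origin (180°W, 90°S): lon 180.6501, lat 141.1185.
Field: lon ⌊180.6501/20⌋ = 9 → J; lat ⌊141.1185/10⌋ = 14 → O.
Square: lon ⌊0.6501/2⌋ = 0; lat ⌊1.1185/1⌋ = 1.
Subsquare: lon ⌊0.6501/0.0833333⌋ = 7 → h; lat ⌊0.1185/0.0416667⌋ = 2 → c.

JO01hc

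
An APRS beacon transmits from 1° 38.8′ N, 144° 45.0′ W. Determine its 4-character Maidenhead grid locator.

BJ71

Add 180° to longitude and 90° to latitude: 35.25, 91.65.
Field: 35.25/20 → 1 → B, 91.65/10 → 9 → J; chars BJ.
Square: 15.25/2 → 7, 1.65/1 → 1; chars 71.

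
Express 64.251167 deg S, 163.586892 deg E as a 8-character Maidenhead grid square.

RC15tr09

Offset from 180°W / 90°S: lon 343.58689°, lat 25.74883°.
Field (20°×10°, letters A–R): 343.58689/20 → 17 → R, 25.74883/10 → 2 → C; chars RC.
Square (2°×1°, digits 0–9): 3.58689/2 → 1, 5.74883/1 → 5; chars 15.
Subsquare (5′×2.5′, letters a–x): 1.58689/0.0833333 → 19 → t, 0.74883/0.0416667 → 17 → r; chars tr.
Extended square (30″×15″, digits 0–9): 0.00356/0.00833333 → 0, 0.04050/0.00416667 → 9; chars 09.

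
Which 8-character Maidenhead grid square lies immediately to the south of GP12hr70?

GP12hq79

Latitude extended square 0; −1 → -1, wraps to 9, carry into subsquare.
Latitude subsquare r = 17; −1 → 16 = q.
The longitude characters are unchanged.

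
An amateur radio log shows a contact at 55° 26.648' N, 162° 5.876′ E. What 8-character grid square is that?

Offset from 180°W / 90°S: lon 342.09793°, lat 145.44413°.
Field: 342.09793/20 → 17 → R, 145.44413/10 → 14 → O; chars RO.
Square: 2.09793/2 → 1, 5.44413/1 → 5; chars 15.
Subsquare: 0.09793/0.0833333 → 1 → b, 0.44413/0.0416667 → 10 → k; chars bk.
Extended square: 0.01460/0.00833333 → 1, 0.02747/0.00416667 → 6; chars 16.

RO15bk16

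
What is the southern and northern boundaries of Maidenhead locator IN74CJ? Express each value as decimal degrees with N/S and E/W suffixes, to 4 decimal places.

44.3750° N, 44.4167° N

Field I=8, N=13: +8·20° lon, +13·10° lat → SW at lon -20°, lat 40°.
Square 7, 4: +7·2° lon, +4·1° lat → SW at lon -6°, lat 44°.
Subsquare c=2, j=9: +2·0.0833333° lon, +9·0.0416667° lat → SW at lon -5.83333°, lat 44.375°.
Cell spans 0.0833333° lon × 0.0416667° lat.
south 44.3750° N, north 44.4167° N.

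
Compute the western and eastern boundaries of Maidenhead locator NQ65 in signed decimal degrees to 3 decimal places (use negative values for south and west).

92.000, 94.000

Field N=13, Q=16: +13·20° lon, +16·10° lat → SW at lon 80°, lat 70°.
Square 6, 5: +6·2° lon, +5·1° lat → SW at lon 92°, lat 75°.
Cell spans 2° lon × 1° lat.
west 92.000, east 94.000.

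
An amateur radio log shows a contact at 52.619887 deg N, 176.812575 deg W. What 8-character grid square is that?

AO12oo28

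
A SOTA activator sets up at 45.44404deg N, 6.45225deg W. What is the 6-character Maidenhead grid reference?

IN65sk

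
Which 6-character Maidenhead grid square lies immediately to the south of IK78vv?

IK78vu

Latitude subsquare v = 21; −1 → 20 = u.
The longitude characters are unchanged.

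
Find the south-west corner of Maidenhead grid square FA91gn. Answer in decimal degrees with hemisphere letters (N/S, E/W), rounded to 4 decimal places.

Field F=5, A=0: +5·20° lon, +0·10° lat → SW at lon -80°, lat -90°.
Square 9, 1: +9·2° lon, +1·1° lat → SW at lon -62°, lat -89°.
Subsquare g=6, n=13: +6·0.0833333° lon, +13·0.0416667° lat → SW at lon -61.5°, lat -88.4583°.
latitude 88.4583° S, longitude 61.5000° W.

88.4583° S, 61.5000° W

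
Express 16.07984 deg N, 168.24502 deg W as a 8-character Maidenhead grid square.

AK56vb09

Add 180° to longitude and 90° to latitude: 11.75498, 106.07984.
Field: 11.75498/20 → 0 → A, 106.07984/10 → 10 → K; chars AK.
Square: 11.75498/2 → 5, 6.07984/1 → 6; chars 56.
Subsquare: 1.75498/0.0833333 → 21 → v, 0.07984/0.0416667 → 1 → b; chars vb.
Extended square: 0.00498/0.00833333 → 0, 0.03817/0.00416667 → 9; chars 09.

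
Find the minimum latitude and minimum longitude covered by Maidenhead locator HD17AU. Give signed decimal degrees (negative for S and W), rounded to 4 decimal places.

-52.1667, -38.0000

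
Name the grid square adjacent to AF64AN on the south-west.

Longitude subsquare a = 0; −1 → -1, wraps to 23 = x, carry into square.
Longitude square 6; −1 → 5.
Latitude subsquare n = 13; −1 → 12 = m.

AF54xm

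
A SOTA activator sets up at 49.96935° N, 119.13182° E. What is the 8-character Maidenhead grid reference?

ON99nx52

Offset from 180°W / 90°S: lon 299.13182°, lat 139.96935°.
Field: 299.13182/20 → 14 → O, 139.96935/10 → 13 → N; chars ON.
Square: 19.13182/2 → 9, 9.96935/1 → 9; chars 99.
Subsquare: 1.13182/0.0833333 → 13 → n, 0.96935/0.0416667 → 23 → x; chars nx.
Extended square: 0.04849/0.00833333 → 5, 0.01102/0.00416667 → 2; chars 52.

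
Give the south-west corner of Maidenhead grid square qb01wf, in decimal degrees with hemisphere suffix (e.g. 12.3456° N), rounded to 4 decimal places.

78.7917° S, 141.8333° E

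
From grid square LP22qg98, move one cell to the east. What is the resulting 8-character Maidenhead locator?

LP22rg08

Longitude extended square 9; +1 → 10, wraps to 0, carry into subsquare.
Longitude subsquare q = 16; +1 → 17 = r.
The latitude characters are unchanged.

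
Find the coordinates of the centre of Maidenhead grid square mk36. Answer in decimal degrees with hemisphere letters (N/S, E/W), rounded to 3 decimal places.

16.500° N, 67.000° E

Field M=12, K=10: +12·20° lon, +10·10° lat → SW at lon 60°, lat 10°.
Square 3, 6: +3·2° lon, +6·1° lat → SW at lon 66°, lat 16°.
Cell spans 2° lon × 1° lat. Centre is SW corner plus half of each.
latitude 16.500° N, longitude 67.000° E.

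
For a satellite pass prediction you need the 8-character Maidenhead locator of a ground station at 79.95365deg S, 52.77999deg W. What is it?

Offset from 180°W / 90°S: lon 127.22001°, lat 10.04635°.
Field (20°×10°, letters A–R): lon ⌊127.22001/20⌋ = 6 → G; lat ⌊10.04635/10⌋ = 1 → B.
Square (2°×1°, digits 0–9): lon ⌊7.22001/2⌋ = 3; lat ⌊0.04635/1⌋ = 0.
Subsquare (5′×2.5′, letters a–x): lon ⌊1.22001/0.0833333⌋ = 14 → o; lat ⌊0.04635/0.0416667⌋ = 1 → b.
Extended square (30″×15″, digits 0–9): lon ⌊0.05334/0.00833333⌋ = 6; lat ⌊0.00468/0.00416667⌋ = 1.

GB30ob61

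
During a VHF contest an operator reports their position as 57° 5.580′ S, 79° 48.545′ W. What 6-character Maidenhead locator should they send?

Add 180° to longitude and 90° to latitude: 100.1909, 32.9070.
Field (20°×10°, letters A–R): lon ⌊100.1909/20⌋ = 5 → F; lat ⌊32.9070/10⌋ = 3 → D.
Square (2°×1°, digits 0–9): lon ⌊0.1909/2⌋ = 0; lat ⌊2.9070/1⌋ = 2.
Subsquare (5′×2.5′, letters a–x): lon ⌊0.1909/0.0833333⌋ = 2 → c; lat ⌊0.9070/0.0416667⌋ = 21 → v.

FD02cv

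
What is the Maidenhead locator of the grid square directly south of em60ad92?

EM60ad91

Latitude extended square 2; −1 → 1.
The longitude characters are unchanged.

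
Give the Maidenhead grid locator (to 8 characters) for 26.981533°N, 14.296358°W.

Add 180° to longitude and 90° to latitude: 165.70364, 116.98153.
Field: lon ⌊165.70364/20⌋ = 8 → I; lat ⌊116.98153/10⌋ = 11 → L.
Square: lon ⌊5.70364/2⌋ = 2; lat ⌊6.98153/1⌋ = 6.
Subsquare: lon ⌊1.70364/0.0833333⌋ = 20 → u; lat ⌊0.98153/0.0416667⌋ = 23 → x.
Extended square: lon ⌊0.03698/0.00833333⌋ = 4; lat ⌊0.02320/0.00416667⌋ = 5.

IL26ux45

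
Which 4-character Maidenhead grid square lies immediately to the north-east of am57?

Longitude square 5; +1 → 6.
Latitude square 7; +1 → 8.

AM68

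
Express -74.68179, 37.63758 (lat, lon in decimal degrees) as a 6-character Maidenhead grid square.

Add 180° to longitude and 90° to latitude: 217.6376, 15.3182.
Field: lon ⌊217.6376/20⌋ = 10 → K; lat ⌊15.3182/10⌋ = 1 → B.
Square: lon ⌊17.6376/2⌋ = 8; lat ⌊5.3182/1⌋ = 5.
Subsquare: lon ⌊1.6376/0.0833333⌋ = 19 → t; lat ⌊0.3182/0.0416667⌋ = 7 → h.

KB85th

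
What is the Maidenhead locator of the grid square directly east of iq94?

JQ04

Longitude square 9; +1 → 10, wraps to 0, carry into field.
Longitude field I = 8; +1 → 9 = J.
The latitude characters are unchanged.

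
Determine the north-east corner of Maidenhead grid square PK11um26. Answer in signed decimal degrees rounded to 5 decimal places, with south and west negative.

11.52917, 123.69167

Field P=15, K=10: +15·20° lon, +10·10° lat → SW at lon 120°, lat 10°.
Square 1, 1: +1·2° lon, +1·1° lat → SW at lon 122°, lat 11°.
Subsquare u=20, m=12: +20·0.0833333° lon, +12·0.0416667° lat → SW at lon 123.667°, lat 11.5°.
Extended square 2, 6: +2·0.00833333° lon, +6·0.00416667° lat → SW at lon 123.683°, lat 11.525°.
Cell spans 0.00833333° lon × 0.00416667° lat. NE corner is SW corner plus one full cell.
latitude 11.52917, longitude 123.69167.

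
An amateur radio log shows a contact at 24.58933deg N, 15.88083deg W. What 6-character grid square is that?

Offset from 180°W / 90°S: lon 164.1192°, lat 114.5893°.
Field (20°×10°, letters A–R): 164.1192/20 → 8 → I, 114.5893/10 → 11 → L; chars IL.
Square (2°×1°, digits 0–9): 4.1192/2 → 2, 4.5893/1 → 4; chars 24.
Subsquare (5′×2.5′, letters a–x): 0.1192/0.0833333 → 1 → b, 0.5893/0.0416667 → 14 → o; chars bo.

IL24bo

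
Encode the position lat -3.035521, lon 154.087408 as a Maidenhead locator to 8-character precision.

QI76bx01

Add 180° to longitude and 90° to latitude: 334.08741, 86.96448.
Field: lon ⌊334.08741/20⌋ = 16 → Q; lat ⌊86.96448/10⌋ = 8 → I.
Square: lon ⌊14.08741/2⌋ = 7; lat ⌊6.96448/1⌋ = 6.
Subsquare: lon ⌊0.08741/0.0833333⌋ = 1 → b; lat ⌊0.96448/0.0416667⌋ = 23 → x.
Extended square: lon ⌊0.00407/0.00833333⌋ = 0; lat ⌊0.00615/0.00416667⌋ = 1.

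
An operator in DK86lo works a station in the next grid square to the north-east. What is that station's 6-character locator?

DK86mp

Longitude subsquare l = 11; +1 → 12 = m.
Latitude subsquare o = 14; +1 → 15 = p.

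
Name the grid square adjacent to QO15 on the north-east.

QO26

Longitude square 1; +1 → 2.
Latitude square 5; +1 → 6.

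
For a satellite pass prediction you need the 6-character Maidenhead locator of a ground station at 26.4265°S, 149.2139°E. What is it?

Add 180° to longitude and 90° to latitude: 329.2139, 63.5735.
Field: 329.2139/20 → 16 → Q, 63.5735/10 → 6 → G; chars QG.
Square: 9.2139/2 → 4, 3.5735/1 → 3; chars 43.
Subsquare: 1.2139/0.0833333 → 14 → o, 0.5735/0.0416667 → 13 → n; chars on.

QG43on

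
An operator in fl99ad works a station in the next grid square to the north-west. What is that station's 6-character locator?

FL89xe

Longitude subsquare a = 0; −1 → -1, wraps to 23 = x, carry into square.
Longitude square 9; −1 → 8.
Latitude subsquare d = 3; +1 → 4 = e.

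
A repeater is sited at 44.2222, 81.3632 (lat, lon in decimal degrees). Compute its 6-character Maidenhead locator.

NN04qf

Offset from 180°W / 90°S: lon 261.3632°, lat 134.2222°.
Field: lon ⌊261.3632/20⌋ = 13 → N; lat ⌊134.2222/10⌋ = 13 → N.
Square: lon ⌊1.3632/2⌋ = 0; lat ⌊4.2222/1⌋ = 4.
Subsquare: lon ⌊1.3632/0.0833333⌋ = 16 → q; lat ⌊0.2222/0.0416667⌋ = 5 → f.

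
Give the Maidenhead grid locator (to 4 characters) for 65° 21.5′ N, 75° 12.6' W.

FP25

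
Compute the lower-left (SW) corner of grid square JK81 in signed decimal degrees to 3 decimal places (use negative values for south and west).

Field J=9, K=10: +9·20° lon, +10·10° lat → SW at lon 0°, lat 10°.
Square 8, 1: +8·2° lon, +1·1° lat → SW at lon 16°, lat 11°.
latitude 11.000, longitude 16.000.

11.000, 16.000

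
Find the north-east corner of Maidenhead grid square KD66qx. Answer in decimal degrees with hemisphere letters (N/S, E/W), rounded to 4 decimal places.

Field K=10, D=3: +10·20° lon, +3·10° lat → SW at lon 20°, lat -60°.
Square 6, 6: +6·2° lon, +6·1° lat → SW at lon 32°, lat -54°.
Subsquare q=16, x=23: +16·0.0833333° lon, +23·0.0416667° lat → SW at lon 33.3333°, lat -53.0417°.
Cell spans 0.0833333° lon × 0.0416667° lat. NE corner is SW corner plus one full cell.
latitude 53.0000° S, longitude 33.4167° E.

53.0000° S, 33.4167° E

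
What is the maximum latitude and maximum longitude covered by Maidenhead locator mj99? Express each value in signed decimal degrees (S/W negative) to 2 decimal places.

Field M=12, J=9: +12·20° lon, +9·10° lat → SW at lon 60°, lat 0°.
Square 9, 9: +9·2° lon, +9·1° lat → SW at lon 78°, lat 9°.
Cell spans 2° lon × 1° lat. NE corner is SW corner plus one full cell.
latitude 10.00, longitude 80.00.

10.00, 80.00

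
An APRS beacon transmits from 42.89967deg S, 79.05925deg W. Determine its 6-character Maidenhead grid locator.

FE07lc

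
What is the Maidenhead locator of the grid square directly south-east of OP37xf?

Longitude subsquare x = 23; +1 → 24, wraps to 0 = a, carry into square.
Longitude square 3; +1 → 4.
Latitude subsquare f = 5; −1 → 4 = e.

OP47ae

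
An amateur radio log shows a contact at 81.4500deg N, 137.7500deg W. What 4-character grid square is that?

Add 180° to longitude and 90° to latitude: 42.25, 171.45.
Field: 42.25/20 → 2 → C, 171.45/10 → 17 → R; chars CR.
Square: 2.25/2 → 1, 1.45/1 → 1; chars 11.

CR11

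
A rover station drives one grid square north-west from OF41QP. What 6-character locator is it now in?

OF41pq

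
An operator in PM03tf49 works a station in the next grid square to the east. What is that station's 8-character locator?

PM03tf59

Longitude extended square 4; +1 → 5.
The latitude characters are unchanged.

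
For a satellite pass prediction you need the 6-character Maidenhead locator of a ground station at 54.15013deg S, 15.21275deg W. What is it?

ID25ju

Shift to the Maidenhead origin (180°W, 90°S): lon 164.7873, lat 35.8499.
Field: 164.7873/20 → 8 → I, 35.8499/10 → 3 → D; chars ID.
Square: 4.7873/2 → 2, 5.8499/1 → 5; chars 25.
Subsquare: 0.7873/0.0833333 → 9 → j, 0.8499/0.0416667 → 20 → u; chars ju.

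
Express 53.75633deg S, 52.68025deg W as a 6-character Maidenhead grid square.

Add 180° to longitude and 90° to latitude: 127.3197, 36.2437.
Field: 127.3197/20 → 6 → G, 36.2437/10 → 3 → D; chars GD.
Square: 7.3197/2 → 3, 6.2437/1 → 6; chars 36.
Subsquare: 1.3197/0.0833333 → 15 → p, 0.2437/0.0416667 → 5 → f; chars pf.

GD36pf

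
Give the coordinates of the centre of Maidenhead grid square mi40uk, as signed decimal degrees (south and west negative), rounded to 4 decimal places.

Field M=12, I=8: +12·20° lon, +8·10° lat → SW at lon 60°, lat -10°.
Square 4, 0: +4·2° lon, +0·1° lat → SW at lon 68°, lat -10°.
Subsquare u=20, k=10: +20·0.0833333° lon, +10·0.0416667° lat → SW at lon 69.6667°, lat -9.58333°.
Cell spans 0.0833333° lon × 0.0416667° lat. Centre is SW corner plus half of each.
latitude -9.5625, longitude 69.7083.

-9.5625, 69.7083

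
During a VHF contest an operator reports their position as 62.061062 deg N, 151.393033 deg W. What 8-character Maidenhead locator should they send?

BP42hb24

Shift to the Maidenhead origin (180°W, 90°S): lon 28.60697, lat 152.06106.
Field: 28.60697/20 → 1 → B, 152.06106/10 → 15 → P; chars BP.
Square: 8.60697/2 → 4, 2.06106/1 → 2; chars 42.
Subsquare: 0.60697/0.0833333 → 7 → h, 0.06106/0.0416667 → 1 → b; chars hb.
Extended square: 0.02363/0.00833333 → 2, 0.01940/0.00416667 → 4; chars 24.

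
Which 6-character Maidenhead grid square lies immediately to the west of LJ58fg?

LJ58eg

Longitude subsquare f = 5; −1 → 4 = e.
The latitude characters are unchanged.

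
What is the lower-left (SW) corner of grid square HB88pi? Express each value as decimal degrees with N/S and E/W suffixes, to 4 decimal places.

71.6667° S, 22.7500° W

Field H=7, B=1: +7·20° lon, +1·10° lat → SW at lon -40°, lat -80°.
Square 8, 8: +8·2° lon, +8·1° lat → SW at lon -24°, lat -72°.
Subsquare p=15, i=8: +15·0.0833333° lon, +8·0.0416667° lat → SW at lon -22.75°, lat -71.6667°.
latitude 71.6667° S, longitude 22.7500° W.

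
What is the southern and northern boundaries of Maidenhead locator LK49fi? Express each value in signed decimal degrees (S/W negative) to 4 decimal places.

19.3333, 19.3750

Field L=11, K=10: +11·20° lon, +10·10° lat → SW at lon 40°, lat 10°.
Square 4, 9: +4·2° lon, +9·1° lat → SW at lon 48°, lat 19°.
Subsquare f=5, i=8: +5·0.0833333° lon, +8·0.0416667° lat → SW at lon 48.4167°, lat 19.3333°.
Cell spans 0.0833333° lon × 0.0416667° lat.
south 19.3333, north 19.3750.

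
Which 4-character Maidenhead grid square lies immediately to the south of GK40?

GJ49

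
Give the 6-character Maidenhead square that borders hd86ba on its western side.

HD86aa

Longitude subsquare b = 1; −1 → 0 = a.
The latitude characters are unchanged.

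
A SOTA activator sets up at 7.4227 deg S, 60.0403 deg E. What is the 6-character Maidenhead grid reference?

MI02an

Offset from 180°W / 90°S: lon 240.0403°, lat 82.5773°.
Field: 240.0403/20 → 12 → M, 82.5773/10 → 8 → I; chars MI.
Square: 0.0403/2 → 0, 2.5773/1 → 2; chars 02.
Subsquare: 0.0403/0.0833333 → 0 → a, 0.5773/0.0416667 → 13 → n; chars an.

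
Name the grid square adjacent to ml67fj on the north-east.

Longitude subsquare f = 5; +1 → 6 = g.
Latitude subsquare j = 9; +1 → 10 = k.

ML67gk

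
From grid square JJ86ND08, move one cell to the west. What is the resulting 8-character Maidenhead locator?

JJ86md98

Longitude extended square 0; −1 → -1, wraps to 9, carry into subsquare.
Longitude subsquare n = 13; −1 → 12 = m.
The latitude characters are unchanged.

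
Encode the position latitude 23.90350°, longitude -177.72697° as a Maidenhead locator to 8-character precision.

AL13dv26

Offset from 180°W / 90°S: lon 2.27303°, lat 113.90350°.
Field: 2.27303/20 → 0 → A, 113.90350/10 → 11 → L; chars AL.
Square: 2.27303/2 → 1, 3.90350/1 → 3; chars 13.
Subsquare: 0.27303/0.0833333 → 3 → d, 0.90350/0.0416667 → 21 → v; chars dv.
Extended square: 0.02303/0.00833333 → 2, 0.02850/0.00416667 → 6; chars 26.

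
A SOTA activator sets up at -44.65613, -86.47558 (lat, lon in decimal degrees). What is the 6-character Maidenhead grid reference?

EE65si

Offset from 180°W / 90°S: lon 93.5244°, lat 45.3439°.
Field: lon ⌊93.5244/20⌋ = 4 → E; lat ⌊45.3439/10⌋ = 4 → E.
Square: lon ⌊13.5244/2⌋ = 6; lat ⌊5.3439/1⌋ = 5.
Subsquare: lon ⌊1.5244/0.0833333⌋ = 18 → s; lat ⌊0.3439/0.0416667⌋ = 8 → i.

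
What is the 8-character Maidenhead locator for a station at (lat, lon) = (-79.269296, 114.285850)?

OB70dr45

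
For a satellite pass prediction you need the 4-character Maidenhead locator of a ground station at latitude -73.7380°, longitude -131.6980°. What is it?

Add 180° to longitude and 90° to latitude: 48.30, 16.26.
Field: lon ⌊48.30/20⌋ = 2 → C; lat ⌊16.26/10⌋ = 1 → B.
Square: lon ⌊8.30/2⌋ = 4; lat ⌊6.26/1⌋ = 6.

CB46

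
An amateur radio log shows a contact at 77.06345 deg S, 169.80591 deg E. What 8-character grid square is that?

Shift to the Maidenhead origin (180°W, 90°S): lon 349.80591, lat 12.93655.
Field: lon ⌊349.80591/20⌋ = 17 → R; lat ⌊12.93655/10⌋ = 1 → B.
Square: lon ⌊9.80591/2⌋ = 4; lat ⌊2.93655/1⌋ = 2.
Subsquare: lon ⌊1.80591/0.0833333⌋ = 21 → v; lat ⌊0.93655/0.0416667⌋ = 22 → w.
Extended square: lon ⌊0.05591/0.00833333⌋ = 6; lat ⌊0.01988/0.00416667⌋ = 4.

RB42vw64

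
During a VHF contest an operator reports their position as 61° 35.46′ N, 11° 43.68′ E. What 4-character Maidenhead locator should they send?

JP51

Add 180° to longitude and 90° to latitude: 191.73, 151.59.
Field: 191.73/20 → 9 → J, 151.59/10 → 15 → P; chars JP.
Square: 11.73/2 → 5, 1.59/1 → 1; chars 51.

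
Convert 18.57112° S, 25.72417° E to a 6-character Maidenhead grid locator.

KH21uk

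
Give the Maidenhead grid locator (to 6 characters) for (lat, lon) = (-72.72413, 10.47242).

Offset from 180°W / 90°S: lon 190.4724°, lat 17.2759°.
Field: 190.4724/20 → 9 → J, 17.2759/10 → 1 → B; chars JB.
Square: 10.4724/2 → 5, 7.2759/1 → 7; chars 57.
Subsquare: 0.4724/0.0833333 → 5 → f, 0.2759/0.0416667 → 6 → g; chars fg.

JB57fg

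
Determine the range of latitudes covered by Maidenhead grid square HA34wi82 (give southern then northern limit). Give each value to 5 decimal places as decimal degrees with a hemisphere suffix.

Field H=7, A=0: +7·20° lon, +0·10° lat → SW at lon -40°, lat -90°.
Square 3, 4: +3·2° lon, +4·1° lat → SW at lon -34°, lat -86°.
Subsquare w=22, i=8: +22·0.0833333° lon, +8·0.0416667° lat → SW at lon -32.1667°, lat -85.6667°.
Extended square 8, 2: +8·0.00833333° lon, +2·0.00416667° lat → SW at lon -32.1°, lat -85.6583°.
Cell spans 0.00833333° lon × 0.00416667° lat.
south 85.65833° S, north 85.65417° S.

85.65833° S, 85.65417° S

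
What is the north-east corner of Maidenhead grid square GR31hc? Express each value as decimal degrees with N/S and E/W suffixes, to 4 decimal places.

Field G=6, R=17: +6·20° lon, +17·10° lat → SW at lon -60°, lat 80°.
Square 3, 1: +3·2° lon, +1·1° lat → SW at lon -54°, lat 81°.
Subsquare h=7, c=2: +7·0.0833333° lon, +2·0.0416667° lat → SW at lon -53.4167°, lat 81.0833°.
Cell spans 0.0833333° lon × 0.0416667° lat. NE corner is SW corner plus one full cell.
latitude 81.1250° N, longitude 53.3333° W.

81.1250° N, 53.3333° W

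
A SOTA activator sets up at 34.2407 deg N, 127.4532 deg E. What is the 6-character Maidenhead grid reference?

Offset from 180°W / 90°S: lon 307.4532°, lat 124.2407°.
Field: lon ⌊307.4532/20⌋ = 15 → P; lat ⌊124.2407/10⌋ = 12 → M.
Square: lon ⌊7.4532/2⌋ = 3; lat ⌊4.2407/1⌋ = 4.
Subsquare: lon ⌊1.4532/0.0833333⌋ = 17 → r; lat ⌊0.2407/0.0416667⌋ = 5 → f.

PM34rf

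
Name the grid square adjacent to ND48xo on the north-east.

ND58ap

Longitude subsquare x = 23; +1 → 24, wraps to 0 = a, carry into square.
Longitude square 4; +1 → 5.
Latitude subsquare o = 14; +1 → 15 = p.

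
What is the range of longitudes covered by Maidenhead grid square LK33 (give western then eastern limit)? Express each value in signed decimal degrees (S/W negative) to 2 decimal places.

Field L=11, K=10: +11·20° lon, +10·10° lat → SW at lon 40°, lat 10°.
Square 3, 3: +3·2° lon, +3·1° lat → SW at lon 46°, lat 13°.
Cell spans 2° lon × 1° lat.
west 46.00, east 48.00.

46.00, 48.00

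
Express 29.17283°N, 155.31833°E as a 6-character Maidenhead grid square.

QL79pe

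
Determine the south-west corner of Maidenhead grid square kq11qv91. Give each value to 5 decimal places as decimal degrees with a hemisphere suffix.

71.87917° N, 23.40833° E

Field K=10, Q=16: +10·20° lon, +16·10° lat → SW at lon 20°, lat 70°.
Square 1, 1: +1·2° lon, +1·1° lat → SW at lon 22°, lat 71°.
Subsquare q=16, v=21: +16·0.0833333° lon, +21·0.0416667° lat → SW at lon 23.3333°, lat 71.875°.
Extended square 9, 1: +9·0.00833333° lon, +1·0.00416667° lat → SW at lon 23.4083°, lat 71.8792°.
latitude 71.87917° N, longitude 23.40833° E.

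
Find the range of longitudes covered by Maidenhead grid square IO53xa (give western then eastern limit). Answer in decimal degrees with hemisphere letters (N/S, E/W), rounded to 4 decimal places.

Field I=8, O=14: +8·20° lon, +14·10° lat → SW at lon -20°, lat 50°.
Square 5, 3: +5·2° lon, +3·1° lat → SW at lon -10°, lat 53°.
Subsquare x=23, a=0: +23·0.0833333° lon, +0·0.0416667° lat → SW at lon -8.08333°, lat 53°.
Cell spans 0.0833333° lon × 0.0416667° lat.
west 8.0833° W, east 8.0000° W.

8.0833° W, 8.0000° W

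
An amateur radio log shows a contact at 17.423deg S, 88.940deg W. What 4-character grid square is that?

Offset from 180°W / 90°S: lon 91.06°, lat 72.58°.
Field: 91.06/20 → 4 → E, 72.58/10 → 7 → H; chars EH.
Square: 11.06/2 → 5, 2.58/1 → 2; chars 52.

EH52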